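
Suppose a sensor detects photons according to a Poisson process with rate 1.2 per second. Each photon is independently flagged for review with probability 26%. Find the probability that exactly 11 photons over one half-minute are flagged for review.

0.1042

Thinning: the photons that are flagged for review themselves form a Poisson process with rate 0.26 × 1.2 = 0.312 per second.
Over the interval, μ = 0.312 × 30 = 9.36 (a half-minute = 30 seconds).
P(N = 11) = e^(−9.36) · 9.36^11/11! ≈ 0.1042.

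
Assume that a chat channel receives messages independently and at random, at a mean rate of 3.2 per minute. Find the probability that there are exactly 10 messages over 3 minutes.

Over the interval, μ = 3.2 × 3 = 9.6 (3 minutes).
P(N = 10) = e^(−μ) μ^10/10! = e^(−9.6) · 9.6^10/3628800 ≈ 0.1241.

0.1241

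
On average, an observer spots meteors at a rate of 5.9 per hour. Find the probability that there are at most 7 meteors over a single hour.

0.7576

With mean μ = 5.9 per hour,
P(N ≤ 7) = Σ_{j=0}^{7} e^(−μ) μ^j/j! ≈ 0.7576.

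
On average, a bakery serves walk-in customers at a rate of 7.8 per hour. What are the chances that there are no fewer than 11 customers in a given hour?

0.1648

With mean μ = 7.8 per hour,
P(N ≥ 11) = 1 − P(N ≤ 10) = 1 − Σ_{j=0}^{10} e^(−μ) μ^j/j! ≈ 0.1648.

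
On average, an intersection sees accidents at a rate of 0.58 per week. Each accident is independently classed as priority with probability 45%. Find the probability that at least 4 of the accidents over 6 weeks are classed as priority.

0.0742

Thinning: the accidents that are classed as priority themselves form a Poisson process with rate 0.45 × 0.58 = 0.261 per week.
Over the interval, μ = 0.261 × 6 = 1.566 (6 weeks).
P(N ≥ 4) = 1 − P(N ≤ 3) ≈ 0.0742.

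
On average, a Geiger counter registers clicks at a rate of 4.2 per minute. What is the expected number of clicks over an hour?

E[N] = λt = 4.2 × 60 = 252 (an hour = 60 minutes).

252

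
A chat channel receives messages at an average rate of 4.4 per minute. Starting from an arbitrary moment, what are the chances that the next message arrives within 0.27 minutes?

0.6952

Inter-arrival times are exponential with rate λ = 4.4 per minute.
P(T ≤ 0.27) = 1 − e^(−λt) = 1 − e^(−4.4 × 0.27) = 1 − e^(−1.188) ≈ 0.6952.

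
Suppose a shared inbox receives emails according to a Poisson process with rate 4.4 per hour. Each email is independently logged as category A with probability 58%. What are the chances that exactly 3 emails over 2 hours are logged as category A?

0.1346

Thinning: the emails that are logged as category A themselves form a Poisson process with rate 0.58 × 4.4 = 2.552 per hour.
Over the interval, μ = 2.552 × 2 = 5.104 (2 hours).
P(N = 3) = e^(−5.104) · 5.104^3/3! ≈ 0.1346.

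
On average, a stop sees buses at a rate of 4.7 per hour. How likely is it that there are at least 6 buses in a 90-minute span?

Over the interval, μ = 4.7 × 1.5 = 7.05 (a 90-minute span = 1.5 hours).
P(N ≥ 6) = 1 − P(N ≤ 5) = 1 − Σ_{j=0}^{5} e^(−μ) μ^j/j! ≈ 0.7056.

0.7056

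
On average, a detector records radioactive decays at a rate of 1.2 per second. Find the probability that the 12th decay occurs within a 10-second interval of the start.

Over the interval, μ = 1.2 × 10 = 12 (a 10-second interval = 10 seconds).
The 12th arrival falls in the interval iff at least 12 events occur there: P(S_12 ≤ t) = P(N ≥ 12) = 1 − P(N ≤ 11) ≈ 0.5384.

0.5384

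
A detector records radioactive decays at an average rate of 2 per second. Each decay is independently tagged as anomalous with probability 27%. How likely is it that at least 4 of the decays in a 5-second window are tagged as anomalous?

0.2859

Thinning: the decays that are tagged as anomalous themselves form a Poisson process with rate 0.27 × 2 = 0.54 per second.
Over the interval, μ = 0.54 × 5 = 2.7 (a 5-second window = 5 seconds).
P(N ≥ 4) = 1 − P(N ≤ 3) ≈ 0.2859.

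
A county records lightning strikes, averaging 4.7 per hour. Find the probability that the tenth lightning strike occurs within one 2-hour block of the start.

Over the interval, μ = 4.7 × 2 = 9.4 (a 2-hour block = 2 hours).
The tenth arrival falls in the interval iff at least 10 events occur there: P(S_10 ≤ t) = P(N ≥ 10) = 1 − P(N ≤ 9) ≈ 0.4651.

0.4651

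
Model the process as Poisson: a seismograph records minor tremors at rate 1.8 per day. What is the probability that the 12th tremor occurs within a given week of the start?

Over the interval, μ = 1.8 × 7 = 12.6 (a week = 7 days).
The 12th arrival falls in the interval iff at least 12 events occur there: P(S_12 ≤ t) = P(N ≥ 12) = 1 − P(N ≤ 11) ≈ 0.6050.

0.6050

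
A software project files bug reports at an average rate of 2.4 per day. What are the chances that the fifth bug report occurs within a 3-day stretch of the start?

0.8445

Over the interval, μ = 2.4 × 3 = 7.2 (a 3-day stretch = 3 days).
The fifth arrival falls in the interval iff at least 5 events occur there: P(S_5 ≤ t) = P(N ≥ 5) = 1 − P(N ≤ 4) ≈ 0.8445.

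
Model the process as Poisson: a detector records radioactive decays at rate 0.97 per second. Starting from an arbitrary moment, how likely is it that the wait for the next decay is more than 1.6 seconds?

The wait for the next event is exponential with rate λ = 0.97 per second.
P(T > 1.6) = e^(−λt) = e^(−0.97 × 1.6) = e^(−1.552) ≈ 0.2118.

0.2118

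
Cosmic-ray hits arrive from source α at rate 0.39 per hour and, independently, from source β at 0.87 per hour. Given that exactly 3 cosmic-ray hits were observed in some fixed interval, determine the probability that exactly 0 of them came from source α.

0.3292

Given the total, each event is independently from source α with probability p = λ_α/(λ_α+λ_β) = 0.39/1.26 ≈ 0.3095.
So K ~ Binomial(3, 0.39/1.26): P(K = 0) = C(3,0) · (0.39/1.26)^0 · (0.87/1.26)^3 ≈ 0.3292.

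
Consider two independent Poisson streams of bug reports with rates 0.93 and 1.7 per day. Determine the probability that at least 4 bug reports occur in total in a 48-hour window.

0.7696

Independent Poisson processes superpose: combined rate λ = 0.93 + 1.7 = 2.63 per day.
Over the interval, μ = 2.63 × 2 = 5.26 (a 48-hour window = 2 days).
P(N ≥ 4) = 1 − P(N ≤ 3) ≈ 0.7696.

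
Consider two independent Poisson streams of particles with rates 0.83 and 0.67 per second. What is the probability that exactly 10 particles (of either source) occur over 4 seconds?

0.0413

Independent Poisson processes superpose: combined rate λ = 0.83 + 0.67 = 1.5 per second.
Over the interval, μ = 1.5 × 4 = 6 (4 seconds).
P(N = 10) = e^(−6) · 6^10/10! ≈ 0.0413.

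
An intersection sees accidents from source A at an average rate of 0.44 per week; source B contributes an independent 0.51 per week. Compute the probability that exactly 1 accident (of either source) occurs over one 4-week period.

Independent Poisson processes superpose: combined rate λ = 0.44 + 0.51 = 0.95 per week.
Over the interval, μ = 0.95 × 4 = 3.8 (a 4-week period = 4 weeks).
P(N = 1) = e^(−3.8) · 3.8^1/1! ≈ 0.0850.

0.0850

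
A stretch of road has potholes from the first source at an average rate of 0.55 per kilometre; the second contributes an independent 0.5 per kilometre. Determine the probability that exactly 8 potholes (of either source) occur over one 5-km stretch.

0.0751

Independent Poisson processes superpose: combined rate λ = 0.55 + 0.5 = 1.05 per kilometre.
Over the interval, μ = 1.05 × 5 = 5.25 (a 5-km stretch = 5 kilometres).
P(N = 8) = e^(−5.25) · 5.25^8/8! ≈ 0.0751.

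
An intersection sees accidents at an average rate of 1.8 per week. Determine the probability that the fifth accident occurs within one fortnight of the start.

0.2936

Over the interval, μ = 1.8 × 2 = 3.6 (a fortnight = 2 weeks).
The fifth arrival falls in the interval iff at least 5 events occur there: P(S_5 ≤ t) = P(N ≥ 5) = 1 − P(N ≤ 4) ≈ 0.2936.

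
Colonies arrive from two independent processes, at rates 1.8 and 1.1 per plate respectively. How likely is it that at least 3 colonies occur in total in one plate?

Independent Poisson processes superpose: combined rate λ = 1.8 + 1.1 = 2.9 per plate.
So μ = 2.9.
P(N ≥ 3) = 1 − P(N ≤ 2) ≈ 0.5540.

0.5540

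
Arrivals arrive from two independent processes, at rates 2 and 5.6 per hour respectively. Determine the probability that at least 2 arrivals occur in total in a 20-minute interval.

Independent Poisson processes superpose: combined rate λ = 2 + 5.6 = 7.6 per hour.
Over the interval, μ = 7.6 × 1/3 ≈ 2.53333 (a 20-minute interval = 1/3 hours).
P(N ≥ 2) = 1 − P(N ≤ 1) ≈ 0.7195.

0.7195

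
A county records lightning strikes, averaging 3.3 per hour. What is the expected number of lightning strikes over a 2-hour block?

6.6

E[N] = λt = 3.3 × 2 = 6.6 (a 2-hour block = 2 hours).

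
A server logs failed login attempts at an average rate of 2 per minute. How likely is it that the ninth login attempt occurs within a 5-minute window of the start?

Over the interval, μ = 2 × 5 = 10 (a 5-minute window = 5 minutes).
The ninth arrival falls in the interval iff at least 9 events occur there: P(S_9 ≤ t) = P(N ≥ 9) = 1 − P(N ≤ 8) ≈ 0.6672.

0.6672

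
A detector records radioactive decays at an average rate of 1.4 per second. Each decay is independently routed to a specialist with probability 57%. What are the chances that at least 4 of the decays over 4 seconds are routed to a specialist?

Thinning: the decays that are routed to a specialist themselves form a Poisson process with rate 0.57 × 1.4 = 0.798 per second.
Over the interval, μ = 0.798 × 4 = 3.192 (4 seconds).
P(N ≥ 4) = 1 − P(N ≤ 3) ≈ 0.3957.

0.3957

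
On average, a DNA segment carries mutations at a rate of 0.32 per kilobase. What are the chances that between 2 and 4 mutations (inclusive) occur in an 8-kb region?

0.6078

Over the interval, μ = 0.32 × 8 = 2.56 (an 8-kb region = 8 kilobases).
P(2 ≤ N ≤ 4) = Σ_{j=2}^{4} e^(−2.56) · 2.56^j/j! ≈ 0.6078.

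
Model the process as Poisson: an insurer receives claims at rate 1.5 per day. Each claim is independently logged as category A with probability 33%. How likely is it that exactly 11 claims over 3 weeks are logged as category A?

Thinning: the claims that are logged as category A themselves form a Poisson process with rate 0.33 × 1.5 = 0.495 per day.
Over the interval, μ = 0.495 × 21 = 10.395 (3 weeks = 21 days).
P(N = 11) = e^(−10.395) · 10.395^11/11! ≈ 0.1173.

0.1173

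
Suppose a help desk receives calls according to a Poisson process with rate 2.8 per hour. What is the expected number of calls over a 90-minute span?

4.2

E[N] = λt = 2.8 × 1.5 = 4.2 (a 90-minute span = 1.5 hours).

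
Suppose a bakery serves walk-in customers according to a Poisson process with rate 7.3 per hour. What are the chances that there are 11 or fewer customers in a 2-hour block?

0.2127

Over the interval, μ = 7.3 × 2 = 14.6 (a 2-hour block = 2 hours).
P(N ≤ 11) = Σ_{j=0}^{11} e^(−μ) μ^j/j! ≈ 0.2127.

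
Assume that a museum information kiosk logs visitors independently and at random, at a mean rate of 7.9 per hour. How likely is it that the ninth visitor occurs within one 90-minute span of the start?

0.8349

Over the interval, μ = 7.9 × 1.5 = 11.85 (a 90-minute span = 1.5 hours).
The ninth arrival falls in the interval iff at least 9 events occur there: P(S_9 ≤ t) = P(N ≥ 9) = 1 − P(N ≤ 8) ≈ 0.8349.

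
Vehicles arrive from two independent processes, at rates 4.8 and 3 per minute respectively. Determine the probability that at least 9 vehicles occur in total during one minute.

Independent Poisson processes superpose: combined rate λ = 4.8 + 3 = 7.8 per minute.
So μ = 7.8.
P(N ≥ 9) = 1 − P(N ≤ 8) ≈ 0.3796.

0.3796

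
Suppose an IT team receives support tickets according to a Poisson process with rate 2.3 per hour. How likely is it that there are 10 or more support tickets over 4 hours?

0.4389

Over the interval, μ = 2.3 × 4 = 9.2 (4 hours).
P(N ≥ 10) = 1 − P(N ≤ 9) = 1 − Σ_{j=0}^{9} e^(−μ) μ^j/j! ≈ 0.4389.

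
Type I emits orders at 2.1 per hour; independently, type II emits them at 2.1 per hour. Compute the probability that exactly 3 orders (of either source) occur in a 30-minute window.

0.1890

Independent Poisson processes superpose: combined rate λ = 2.1 + 2.1 = 4.2 per hour.
Over the interval, μ = 4.2 × 0.5 = 2.1 (a 30-minute window = 0.5 hours).
P(N = 3) = e^(−2.1) · 2.1^3/3! ≈ 0.1890.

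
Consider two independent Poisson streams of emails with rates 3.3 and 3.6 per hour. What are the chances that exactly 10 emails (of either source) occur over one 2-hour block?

Independent Poisson processes superpose: combined rate λ = 3.3 + 3.6 = 6.9 per hour.
Over the interval, μ = 6.9 × 2 = 13.8 (a 2-hour block = 2 hours).
P(N = 10) = e^(−13.8) · 13.8^10/10! ≈ 0.0701.

0.0701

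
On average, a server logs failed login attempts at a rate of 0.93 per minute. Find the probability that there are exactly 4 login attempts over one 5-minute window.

Over the interval, μ = 0.93 × 5 = 4.65 (a 5-minute window = 5 minutes).
P(N = 4) = e^(−μ) μ^4/4! = e^(−4.65) · 4.65^4/24 ≈ 0.1863.

0.1863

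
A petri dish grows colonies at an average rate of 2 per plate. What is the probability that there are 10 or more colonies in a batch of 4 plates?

0.2834

Over the interval, μ = 2 × 4 = 8 (a batch of 4 plates = 4 plates).
P(N ≥ 10) = 1 − P(N ≤ 9) = 1 − Σ_{j=0}^{9} e^(−μ) μ^j/j! ≈ 0.2834.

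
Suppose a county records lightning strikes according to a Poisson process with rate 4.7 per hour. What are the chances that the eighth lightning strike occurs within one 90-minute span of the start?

0.4087

Over the interval, μ = 4.7 × 1.5 = 7.05 (a 90-minute span = 1.5 hours).
The eighth arrival falls in the interval iff at least 8 events occur there: P(S_8 ≤ t) = P(N ≥ 8) = 1 − P(N ≤ 7) ≈ 0.4087.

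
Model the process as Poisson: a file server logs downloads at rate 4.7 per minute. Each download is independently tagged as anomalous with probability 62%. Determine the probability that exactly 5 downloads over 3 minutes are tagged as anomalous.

Thinning: the downloads that are tagged as anomalous themselves form a Poisson process with rate 0.62 × 4.7 = 2.914 per minute.
Over the interval, μ = 2.914 × 3 = 8.742 (3 minutes).
P(N = 5) = e^(−8.742) · 8.742^5/5! ≈ 0.0680.

0.0680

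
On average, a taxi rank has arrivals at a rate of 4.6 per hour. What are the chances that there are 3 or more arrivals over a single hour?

0.8374

With mean μ = 4.6 per hour,
P(N ≥ 3) = 1 − P(N ≤ 2) = 1 − Σ_{j=0}^{2} e^(−μ) μ^j/j! ≈ 0.8374.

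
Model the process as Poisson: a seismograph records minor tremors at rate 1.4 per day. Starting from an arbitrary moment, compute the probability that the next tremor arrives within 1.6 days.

Inter-arrival times are exponential with rate λ = 1.4 per day.
P(T ≤ 1.6) = 1 − e^(−λt) = 1 − e^(−1.4 × 1.6) = 1 − e^(−2.24) ≈ 0.8935.

0.8935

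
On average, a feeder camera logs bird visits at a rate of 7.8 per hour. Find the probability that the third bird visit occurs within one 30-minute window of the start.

Over the interval, μ = 7.8 × 0.5 = 3.9 (a 30-minute window = 0.5 hours).
The third arrival falls in the interval iff at least 3 events occur there: P(S_3 ≤ t) = P(N ≥ 3) = 1 − P(N ≤ 2) ≈ 0.7469.

0.7469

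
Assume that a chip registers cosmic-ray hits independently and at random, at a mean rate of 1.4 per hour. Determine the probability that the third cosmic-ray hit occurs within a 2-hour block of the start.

Over the interval, μ = 1.4 × 2 = 2.8 (a 2-hour block = 2 hours).
The third arrival falls in the interval iff at least 3 events occur there: P(S_3 ≤ t) = P(N ≥ 3) = 1 − P(N ≤ 2) ≈ 0.5305.

0.5305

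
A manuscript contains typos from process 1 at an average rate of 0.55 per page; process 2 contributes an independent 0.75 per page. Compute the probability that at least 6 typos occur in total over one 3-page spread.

0.1994

Independent Poisson processes superpose: combined rate λ = 0.55 + 0.75 = 1.3 per page.
Over the interval, μ = 1.3 × 3 = 3.9 (a 3-page spread = 3 pages).
P(N ≥ 6) = 1 − P(N ≤ 5) ≈ 0.1994.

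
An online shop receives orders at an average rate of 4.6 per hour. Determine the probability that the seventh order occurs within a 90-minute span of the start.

0.5353

Over the interval, μ = 4.6 × 1.5 = 6.9 (a 90-minute span = 1.5 hours).
The seventh arrival falls in the interval iff at least 7 events occur there: P(S_7 ≤ t) = P(N ≥ 7) = 1 − P(N ≤ 6) ≈ 0.5353.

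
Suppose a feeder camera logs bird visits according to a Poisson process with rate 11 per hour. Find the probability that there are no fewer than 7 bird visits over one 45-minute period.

0.7162

Over the interval, μ = 11 × 0.75 = 8.25 (a 45-minute period = 0.75 hours).
P(N ≥ 7) = 1 − P(N ≤ 6) = 1 − Σ_{j=0}^{6} e^(−μ) μ^j/j! ≈ 0.7162.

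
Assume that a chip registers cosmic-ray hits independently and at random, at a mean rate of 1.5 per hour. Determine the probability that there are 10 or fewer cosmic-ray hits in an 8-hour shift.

0.3472

Over the interval, μ = 1.5 × 8 = 12 (an 8-hour shift = 8 hours).
P(N ≤ 10) = Σ_{j=0}^{10} e^(−μ) μ^j/j! ≈ 0.3472.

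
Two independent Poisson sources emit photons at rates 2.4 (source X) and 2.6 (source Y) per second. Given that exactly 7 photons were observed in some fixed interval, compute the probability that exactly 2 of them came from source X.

0.1840

Given the total, each event is independently from source X with probability p = λ_X/(λ_X+λ_Y) = 2.4/5 = 0.4800.
So K ~ Binomial(7, 2.4/5): P(K = 2) = C(7,2) · (2.4/5)^2 · (2.6/5)^5 ≈ 0.1840.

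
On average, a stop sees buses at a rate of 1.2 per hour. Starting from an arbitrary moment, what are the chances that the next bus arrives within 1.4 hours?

0.8136

Inter-arrival times are exponential with rate λ = 1.2 per hour.
P(T ≤ 1.4) = 1 − e^(−λt) = 1 − e^(−1.2 × 1.4) = 1 − e^(−1.68) ≈ 0.8136.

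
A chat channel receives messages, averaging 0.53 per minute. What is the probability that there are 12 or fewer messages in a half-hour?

Over the interval, μ = 0.53 × 30 = 15.9 (a half-hour = 30 minutes).
P(N ≤ 12) = Σ_{j=0}^{12} e^(−μ) μ^j/j! ≈ 0.1998.

0.1998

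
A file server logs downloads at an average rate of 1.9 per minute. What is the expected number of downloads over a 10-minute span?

E[N] = λt = 1.9 × 10 = 19 (a 10-minute span = 10 minutes).

19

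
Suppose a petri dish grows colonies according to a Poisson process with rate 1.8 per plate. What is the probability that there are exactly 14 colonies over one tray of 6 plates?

Over the interval, μ = 1.8 × 6 = 10.8 (a tray of 6 plates = 6 plates).
P(N = 14) = e^(−μ) μ^14/14! = e^(−10.8) · 10.8^14/87178291200 ≈ 0.0687.

0.0687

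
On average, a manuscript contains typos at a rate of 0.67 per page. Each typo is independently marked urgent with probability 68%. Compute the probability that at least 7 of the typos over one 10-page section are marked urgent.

0.1762

Thinning: the typos that are marked urgent themselves form a Poisson process with rate 0.68 × 0.67 = 0.4556 per page.
Over the interval, μ = 0.4556 × 10 = 4.556 (a 10-page section = 10 pages).
P(N ≥ 7) = 1 − P(N ≤ 6) ≈ 0.1762.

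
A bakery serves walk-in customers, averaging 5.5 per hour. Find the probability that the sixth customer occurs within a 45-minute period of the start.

0.2347

Over the interval, μ = 5.5 × 0.75 = 4.125 (a 45-minute period = 0.75 hours).
The sixth arrival falls in the interval iff at least 6 events occur there: P(S_6 ≤ t) = P(N ≥ 6) = 1 − P(N ≤ 5) ≈ 0.2347.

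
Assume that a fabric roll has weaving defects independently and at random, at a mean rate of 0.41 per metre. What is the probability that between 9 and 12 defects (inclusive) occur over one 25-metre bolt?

0.4619

Over the interval, μ = 0.41 × 25 = 10.25 (a 25-metre bolt = 25 metres).
P(9 ≤ N ≤ 12) = Σ_{j=9}^{12} e^(−10.25) · 10.25^j/j! ≈ 0.4619.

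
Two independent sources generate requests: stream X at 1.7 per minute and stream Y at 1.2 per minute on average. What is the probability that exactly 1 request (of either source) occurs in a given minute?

0.1596

Independent Poisson processes superpose: combined rate λ = 1.7 + 1.2 = 2.9 per minute.
So μ = 2.9.
P(N = 1) = e^(−2.9) · 2.9^1/1! ≈ 0.1596.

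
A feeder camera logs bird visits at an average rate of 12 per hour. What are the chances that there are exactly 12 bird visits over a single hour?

With mean μ = 12 per hour,
P(N = 12) = e^(−μ) μ^12/12! = e^(−12) · 12^12/479001600 ≈ 0.1144.

0.1144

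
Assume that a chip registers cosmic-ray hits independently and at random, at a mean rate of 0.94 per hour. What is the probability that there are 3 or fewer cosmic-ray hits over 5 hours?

Over the interval, μ = 0.94 × 5 = 4.7 (5 hours).
P(N ≤ 3) = Σ_{j=0}^{3} e^(−μ) μ^j/j! ≈ 0.3097.

0.3097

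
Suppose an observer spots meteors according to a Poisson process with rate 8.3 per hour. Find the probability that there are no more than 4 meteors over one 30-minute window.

Over the interval, μ = 8.3 × 0.5 = 4.15 (a 30-minute window = 0.5 hours).
P(N ≤ 4) = Σ_{j=0}^{4} e^(−μ) μ^j/j! ≈ 0.5996.

0.5996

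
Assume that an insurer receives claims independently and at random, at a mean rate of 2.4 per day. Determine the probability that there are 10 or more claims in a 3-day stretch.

0.1904

Over the interval, μ = 2.4 × 3 = 7.2 (a 3-day stretch = 3 days).
P(N ≥ 10) = 1 − P(N ≤ 9) = 1 − Σ_{j=0}^{9} e^(−μ) μ^j/j! ≈ 0.1904.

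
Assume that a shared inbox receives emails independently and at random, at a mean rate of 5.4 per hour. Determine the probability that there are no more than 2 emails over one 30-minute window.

0.4936

Over the interval, μ = 5.4 × 0.5 = 2.7 (a 30-minute window = 0.5 hours).
P(N ≤ 2) = Σ_{j=0}^{2} e^(−μ) μ^j/j! ≈ 0.4936.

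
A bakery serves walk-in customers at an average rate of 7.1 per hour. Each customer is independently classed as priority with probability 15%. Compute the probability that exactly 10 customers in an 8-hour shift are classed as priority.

Thinning: the customers that are classed as priority themselves form a Poisson process with rate 0.15 × 7.1 = 1.065 per hour.
Over the interval, μ = 1.065 × 8 = 8.52 (an 8-hour shift = 8 hours).
P(N = 10) = e^(−8.52) · 8.52^10/10! ≈ 0.1108.

0.1108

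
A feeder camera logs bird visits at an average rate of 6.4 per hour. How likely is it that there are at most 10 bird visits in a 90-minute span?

0.6329

Over the interval, μ = 6.4 × 1.5 = 9.6 (a 90-minute span = 1.5 hours).
P(N ≤ 10) = Σ_{j=0}^{10} e^(−μ) μ^j/j! ≈ 0.6329.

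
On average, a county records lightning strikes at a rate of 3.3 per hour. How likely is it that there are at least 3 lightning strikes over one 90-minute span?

Over the interval, μ = 3.3 × 1.5 = 4.95 (a 90-minute span = 1.5 hours).
P(N ≥ 3) = 1 − P(N ≤ 2) = 1 − Σ_{j=0}^{2} e^(−μ) μ^j/j! ≈ 0.8711.

0.8711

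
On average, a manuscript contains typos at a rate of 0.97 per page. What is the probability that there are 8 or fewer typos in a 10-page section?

Over the interval, μ = 0.97 × 10 = 9.7 (a 10-page section = 10 pages).
P(N ≤ 8) = Σ_{j=0}^{8} e^(−μ) μ^j/j! ≈ 0.3676.

0.3676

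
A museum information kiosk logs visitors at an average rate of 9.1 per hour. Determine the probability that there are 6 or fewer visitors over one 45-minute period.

0.4761

Over the interval, μ = 9.1 × 0.75 = 6.825 (a 45-minute period = 0.75 hours).
P(N ≤ 6) = Σ_{j=0}^{6} e^(−μ) μ^j/j! ≈ 0.4761.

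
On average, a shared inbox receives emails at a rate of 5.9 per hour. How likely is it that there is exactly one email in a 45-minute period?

Over the interval, μ = 5.9 × 0.75 = 4.425 (a 45-minute period = 0.75 hours).
P(N = 1) = e^(−μ) μ^1/1! = e^(−4.425) · 4.425^1/1 ≈ 0.0530.

0.0530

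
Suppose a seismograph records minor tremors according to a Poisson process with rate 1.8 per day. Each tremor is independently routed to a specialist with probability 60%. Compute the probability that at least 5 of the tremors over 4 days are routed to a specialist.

Thinning: the tremors that are routed to a specialist themselves form a Poisson process with rate 0.6 × 1.8 = 1.08 per day.
Over the interval, μ = 1.08 × 4 = 4.32 (4 days).
P(N ≥ 5) = 1 − P(N ≤ 4) ≈ 0.4334.

0.4334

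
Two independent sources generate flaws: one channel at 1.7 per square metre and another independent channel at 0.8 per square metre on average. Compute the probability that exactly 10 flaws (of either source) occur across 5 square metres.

0.0956

Independent Poisson processes superpose: combined rate λ = 1.7 + 0.8 = 2.5 per square metre.
Over the interval, μ = 2.5 × 5 = 12.5 (5 square metres).
P(N = 10) = e^(−12.5) · 12.5^10/10! ≈ 0.0956.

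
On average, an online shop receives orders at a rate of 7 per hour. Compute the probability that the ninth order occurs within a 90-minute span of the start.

Over the interval, μ = 7 × 1.5 = 10.5 (a 90-minute span = 1.5 hours).
The ninth arrival falls in the interval iff at least 9 events occur there: P(S_9 ≤ t) = P(N ≥ 9) = 1 − P(N ≤ 8) ≈ 0.7206.

0.7206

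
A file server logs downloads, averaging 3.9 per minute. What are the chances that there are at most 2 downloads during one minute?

With mean μ = 3.9 per minute,
P(N ≤ 2) = Σ_{j=0}^{2} e^(−μ) μ^j/j! ≈ 0.2531.

0.2531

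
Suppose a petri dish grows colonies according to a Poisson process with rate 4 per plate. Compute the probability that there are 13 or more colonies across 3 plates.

0.4240

Over the interval, μ = 4 × 3 = 12 (3 plates).
P(N ≥ 13) = 1 − P(N ≤ 12) = 1 − Σ_{j=0}^{12} e^(−μ) μ^j/j! ≈ 0.4240.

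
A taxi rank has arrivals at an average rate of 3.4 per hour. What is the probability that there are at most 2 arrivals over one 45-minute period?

0.5311

Over the interval, μ = 3.4 × 0.75 = 2.55 (a 45-minute period = 0.75 hours).
P(N ≤ 2) = Σ_{j=0}^{2} e^(−μ) μ^j/j! ≈ 0.5311.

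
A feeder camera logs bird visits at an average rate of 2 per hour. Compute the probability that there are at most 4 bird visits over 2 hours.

0.6288

Over the interval, μ = 2 × 2 = 4 (2 hours).
P(N ≤ 4) = Σ_{j=0}^{4} e^(−μ) μ^j/j! ≈ 0.6288.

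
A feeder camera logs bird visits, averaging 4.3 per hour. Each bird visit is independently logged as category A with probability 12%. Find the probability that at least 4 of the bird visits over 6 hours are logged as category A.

Thinning: the bird visits that are logged as category A themselves form a Poisson process with rate 0.12 × 4.3 = 0.516 per hour.
Over the interval, μ = 0.516 × 6 = 3.096 (6 hours).
P(N ≥ 4) = 1 − P(N ≤ 3) ≈ 0.3743.

0.3743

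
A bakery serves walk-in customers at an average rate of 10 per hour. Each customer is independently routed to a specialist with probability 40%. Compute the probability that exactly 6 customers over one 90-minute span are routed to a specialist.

Thinning: the customers that are routed to a specialist themselves form a Poisson process with rate 0.4 × 10 = 4 per hour.
Over the interval, μ = 4 × 1.5 = 6 (a 90-minute span = 1.5 hours).
P(N = 6) = e^(−6) · 6^6/6! ≈ 0.1606.

0.1606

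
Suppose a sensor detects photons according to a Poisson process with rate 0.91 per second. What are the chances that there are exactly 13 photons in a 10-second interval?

Over the interval, μ = 0.91 × 10 = 9.1 (a 10-second interval = 10 seconds).
P(N = 13) = e^(−μ) μ^13/13! = e^(−9.1) · 9.1^13/6227020800 ≈ 0.0526.

0.0526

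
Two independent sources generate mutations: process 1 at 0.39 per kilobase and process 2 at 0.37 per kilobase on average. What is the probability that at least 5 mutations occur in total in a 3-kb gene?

0.0814

Independent Poisson processes superpose: combined rate λ = 0.39 + 0.37 = 0.76 per kilobase.
Over the interval, μ = 0.76 × 3 = 2.28 (a 3-kb gene = 3 kilobases).
P(N ≥ 5) = 1 − P(N ≤ 4) ≈ 0.0814.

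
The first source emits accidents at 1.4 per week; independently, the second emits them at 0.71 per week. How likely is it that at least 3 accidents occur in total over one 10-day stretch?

Independent Poisson processes superpose: combined rate λ = 1.4 + 0.71 = 2.11 per week.
Over the interval, μ = 2.11 × 10/7 ≈ 3.01429 (a 10-day stretch = 10/7 weeks).
P(N ≥ 3) = 1 − P(N ≤ 2) ≈ 0.5800.

0.5800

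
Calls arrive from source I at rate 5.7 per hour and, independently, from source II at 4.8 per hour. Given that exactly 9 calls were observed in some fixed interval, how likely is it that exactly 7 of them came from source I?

Given the total, each event is independently from source I with probability p = λ_I/(λ_I+λ_II) = 5.7/10.5 ≈ 0.5429.
So K ~ Binomial(9, 5.7/10.5): P(K = 7) = C(9,7) · (5.7/10.5)^7 · (4.8/10.5)^2 ≈ 0.1045.

0.1045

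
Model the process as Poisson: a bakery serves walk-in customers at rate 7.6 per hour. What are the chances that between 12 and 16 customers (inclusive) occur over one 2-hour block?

Over the interval, μ = 7.6 × 2 = 15.2 (a 2-hour block = 2 hours).
P(12 ≤ N ≤ 16) = Σ_{j=12}^{16} e^(−15.2) · 15.2^j/j! ≈ 0.4730.

0.4730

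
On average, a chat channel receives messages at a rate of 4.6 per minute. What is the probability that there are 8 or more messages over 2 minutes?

0.6990

Over the interval, μ = 4.6 × 2 = 9.2 (2 minutes).
P(N ≥ 8) = 1 − P(N ≤ 7) = 1 − Σ_{j=0}^{7} e^(−μ) μ^j/j! ≈ 0.6990.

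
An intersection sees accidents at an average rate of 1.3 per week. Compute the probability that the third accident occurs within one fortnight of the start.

0.4816

Over the interval, μ = 1.3 × 2 = 2.6 (a fortnight = 2 weeks).
The third arrival falls in the interval iff at least 3 events occur there: P(S_3 ≤ t) = P(N ≥ 3) = 1 − P(N ≤ 2) ≈ 0.4816.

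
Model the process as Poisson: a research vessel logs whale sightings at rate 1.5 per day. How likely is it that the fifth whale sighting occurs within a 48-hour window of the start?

0.1847

Over the interval, μ = 1.5 × 2 = 3 (a 48-hour window = 2 days).
The fifth arrival falls in the interval iff at least 5 events occur there: P(S_5 ≤ t) = P(N ≥ 5) = 1 − P(N ≤ 4) ≈ 0.1847.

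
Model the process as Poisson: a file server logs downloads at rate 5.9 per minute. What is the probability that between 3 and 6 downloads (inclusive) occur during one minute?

With mean μ = 5.9 per minute,
P(3 ≤ N ≤ 6) = Σ_{j=3}^{6} e^(−5.9) · 5.9^j/j! ≈ 0.5558.

0.5558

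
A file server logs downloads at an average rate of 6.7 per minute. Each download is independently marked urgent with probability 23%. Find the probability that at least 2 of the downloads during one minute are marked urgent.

0.4558

Thinning: the downloads that are marked urgent themselves form a Poisson process with rate 0.23 × 6.7 = 1.541 per minute.
So μ = 1.541.
P(N ≥ 2) = 1 − P(N ≤ 1) ≈ 0.4558.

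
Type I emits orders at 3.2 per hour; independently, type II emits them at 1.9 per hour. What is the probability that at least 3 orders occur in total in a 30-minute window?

Independent Poisson processes superpose: combined rate λ = 3.2 + 1.9 = 5.1 per hour.
Over the interval, μ = 5.1 × 0.5 = 2.55 (a 30-minute window = 0.5 hours).
P(N ≥ 3) = 1 − P(N ≤ 2) ≈ 0.4689.

0.4689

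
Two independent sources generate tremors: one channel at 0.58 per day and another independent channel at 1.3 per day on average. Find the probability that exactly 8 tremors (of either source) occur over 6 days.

Independent Poisson processes superpose: combined rate λ = 0.58 + 1.3 = 1.88 per day.
Over the interval, μ = 1.88 × 6 = 11.28 (6 days).
P(N = 8) = e^(−11.28) · 11.28^8/8! ≈ 0.0821.

0.0821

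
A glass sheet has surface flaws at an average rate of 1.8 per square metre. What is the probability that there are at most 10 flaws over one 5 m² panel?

Over the interval, μ = 1.8 × 5 = 9 (a 5 m² panel = 5 square metres).
P(N ≤ 10) = Σ_{j=0}^{10} e^(−μ) μ^j/j! ≈ 0.7060.

0.7060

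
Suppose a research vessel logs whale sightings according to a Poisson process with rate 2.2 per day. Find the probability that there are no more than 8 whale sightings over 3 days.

Over the interval, μ = 2.2 × 3 = 6.6 (3 days).
P(N ≤ 8) = Σ_{j=0}^{8} e^(−μ) μ^j/j! ≈ 0.7796.

0.7796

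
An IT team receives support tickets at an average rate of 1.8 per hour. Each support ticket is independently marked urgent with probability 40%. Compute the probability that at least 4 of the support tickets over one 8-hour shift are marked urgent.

0.8261

Thinning: the support tickets that are marked urgent themselves form a Poisson process with rate 0.4 × 1.8 = 0.72 per hour.
Over the interval, μ = 0.72 × 8 = 5.76 (an 8-hour shift = 8 hours).
P(N ≥ 4) = 1 − P(N ≤ 3) ≈ 0.8261.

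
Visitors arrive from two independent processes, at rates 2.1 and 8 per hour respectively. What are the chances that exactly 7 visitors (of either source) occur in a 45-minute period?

0.1457

Independent Poisson processes superpose: combined rate λ = 2.1 + 8 = 10.1 per hour.
Over the interval, μ = 10.1 × 0.75 = 7.575 (a 45-minute period = 0.75 hours).
P(N = 7) = e^(−7.575) · 7.575^7/7! ≈ 0.1457.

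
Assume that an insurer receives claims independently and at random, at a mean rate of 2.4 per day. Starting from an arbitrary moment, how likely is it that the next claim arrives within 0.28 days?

0.4893

Inter-arrival times are exponential with rate λ = 2.4 per day.
P(T ≤ 0.28) = 1 − e^(−λt) = 1 − e^(−2.4 × 0.28) = 1 − e^(−0.672) ≈ 0.4893.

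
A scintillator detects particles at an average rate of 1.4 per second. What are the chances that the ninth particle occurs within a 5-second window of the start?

0.2709

Over the interval, μ = 1.4 × 5 = 7 (a 5-second window = 5 seconds).
The ninth arrival falls in the interval iff at least 9 events occur there: P(S_9 ≤ t) = P(N ≥ 9) = 1 − P(N ≤ 8) ≈ 0.2709.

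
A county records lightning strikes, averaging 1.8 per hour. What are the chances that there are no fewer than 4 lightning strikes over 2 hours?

Over the interval, μ = 1.8 × 2 = 3.6 (2 hours).
P(N ≥ 4) = 1 − P(N ≤ 3) = 1 − Σ_{j=0}^{3} e^(−μ) μ^j/j! ≈ 0.4848.

0.4848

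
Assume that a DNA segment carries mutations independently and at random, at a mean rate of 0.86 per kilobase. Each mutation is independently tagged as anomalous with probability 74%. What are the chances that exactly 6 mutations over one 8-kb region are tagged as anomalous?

Thinning: the mutations that are tagged as anomalous themselves form a Poisson process with rate 0.74 × 0.86 = 0.6364 per kilobase.
Over the interval, μ = 0.6364 × 8 = 5.0912 (an 8-kb region = 8 kilobases).
P(N = 6) = e^(−5.0912) · 5.0912^6/6! ≈ 0.1488.

0.1488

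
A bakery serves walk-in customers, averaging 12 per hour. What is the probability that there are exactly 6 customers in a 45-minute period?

Over the interval, μ = 12 × 0.75 = 9 (a 45-minute period = 0.75 hours).
P(N = 6) = e^(−μ) μ^6/6! = e^(−9) · 9^6/720 ≈ 0.0911.

0.0911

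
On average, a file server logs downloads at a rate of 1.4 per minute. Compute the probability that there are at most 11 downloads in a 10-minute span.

Over the interval, μ = 1.4 × 10 = 14 (a 10-minute span = 10 minutes).
P(N ≤ 11) = Σ_{j=0}^{11} e^(−μ) μ^j/j! ≈ 0.2600.

0.2600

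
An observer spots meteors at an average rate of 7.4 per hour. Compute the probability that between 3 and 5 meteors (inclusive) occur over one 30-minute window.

0.5447

Over the interval, μ = 7.4 × 0.5 = 3.7 (a 30-minute window = 0.5 hours).
P(3 ≤ N ≤ 5) = Σ_{j=3}^{5} e^(−3.7) · 3.7^j/j! ≈ 0.5447.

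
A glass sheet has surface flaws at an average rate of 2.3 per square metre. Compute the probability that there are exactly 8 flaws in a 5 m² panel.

Over the interval, μ = 2.3 × 5 = 11.5 (a 5 m² panel = 5 square metres).
P(N = 8) = e^(−μ) μ^8/8! = e^(−11.5) · 11.5^8/40320 ≈ 0.0769.

0.0769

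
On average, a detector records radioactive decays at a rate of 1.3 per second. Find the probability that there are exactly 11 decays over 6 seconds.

Over the interval, μ = 1.3 × 6 = 7.8 (6 seconds).
P(N = 11) = e^(−μ) μ^11/11! = e^(−7.8) · 7.8^11/39916800 ≈ 0.0667.

0.0667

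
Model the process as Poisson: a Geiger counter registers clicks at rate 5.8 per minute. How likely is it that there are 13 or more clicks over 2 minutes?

Over the interval, μ = 5.8 × 2 = 11.6 (2 minutes).
P(N ≥ 13) = 1 − P(N ≤ 12) = 1 − Σ_{j=0}^{12} e^(−μ) μ^j/j! ≈ 0.3784.

0.3784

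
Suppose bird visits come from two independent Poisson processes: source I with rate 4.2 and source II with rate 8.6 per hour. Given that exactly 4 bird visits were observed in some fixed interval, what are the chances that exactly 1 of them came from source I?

Given the total, each event is independently from source I with probability p = λ_I/(λ_I+λ_II) = 4.2/12.8 ≈ 0.3281.
So K ~ Binomial(4, 4.2/12.8): P(K = 1) = C(4,1) · (4.2/12.8)^1 · (8.6/12.8)^3 ≈ 0.3981.

0.3981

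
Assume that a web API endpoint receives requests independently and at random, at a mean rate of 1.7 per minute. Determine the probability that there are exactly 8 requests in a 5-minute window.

0.1375

Over the interval, μ = 1.7 × 5 = 8.5 (a 5-minute window = 5 minutes).
P(N = 8) = e^(−μ) μ^8/8! = e^(−8.5) · 8.5^8/40320 ≈ 0.1375.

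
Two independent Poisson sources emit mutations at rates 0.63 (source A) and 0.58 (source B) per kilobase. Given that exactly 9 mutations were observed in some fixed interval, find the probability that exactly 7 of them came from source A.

0.0858

Given the total, each event is independently from source A with probability p = λ_A/(λ_A+λ_B) = 0.63/1.21 ≈ 0.5207.
So K ~ Binomial(9, 0.63/1.21): P(K = 7) = C(9,7) · (0.63/1.21)^7 · (0.58/1.21)^2 ≈ 0.0858.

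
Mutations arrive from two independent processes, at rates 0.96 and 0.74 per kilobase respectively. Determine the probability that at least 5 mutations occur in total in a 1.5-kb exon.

0.1156

Independent Poisson processes superpose: combined rate λ = 0.96 + 0.74 = 1.7 per kilobase.
Over the interval, μ = 1.7 × 1.5 = 2.55 (a 1.5-kb exon = 1.5 kilobases).
P(N ≥ 5) = 1 − P(N ≤ 4) ≈ 0.1156.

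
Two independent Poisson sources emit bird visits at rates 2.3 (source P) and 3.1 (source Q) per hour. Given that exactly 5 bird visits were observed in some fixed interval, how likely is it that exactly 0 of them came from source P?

Given the total, each event is independently from source P with probability p = λ_P/(λ_P+λ_Q) = 2.3/5.4 ≈ 0.4259.
So K ~ Binomial(5, 2.3/5.4): P(K = 0) = C(5,0) · (2.3/5.4)^0 · (3.1/5.4)^5 ≈ 0.0624.

0.0624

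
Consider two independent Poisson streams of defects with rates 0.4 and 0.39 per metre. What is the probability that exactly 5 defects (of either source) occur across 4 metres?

0.1114

Independent Poisson processes superpose: combined rate λ = 0.4 + 0.39 = 0.79 per metre.
Over the interval, μ = 0.79 × 4 = 3.16 (4 metres).
P(N = 5) = e^(−3.16) · 3.16^5/5! ≈ 0.1114.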